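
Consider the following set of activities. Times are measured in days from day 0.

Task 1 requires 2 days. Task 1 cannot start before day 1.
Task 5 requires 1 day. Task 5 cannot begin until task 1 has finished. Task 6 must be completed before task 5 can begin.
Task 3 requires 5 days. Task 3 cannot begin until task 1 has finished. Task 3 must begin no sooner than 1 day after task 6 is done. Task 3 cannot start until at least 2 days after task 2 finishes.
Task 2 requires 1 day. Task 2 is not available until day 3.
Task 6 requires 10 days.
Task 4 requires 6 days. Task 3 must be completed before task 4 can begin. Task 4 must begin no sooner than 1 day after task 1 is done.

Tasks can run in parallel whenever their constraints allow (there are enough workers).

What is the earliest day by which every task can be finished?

22

Task 6 has no prerequisites, so it starts at day 0 and finishes at day 10.
Task 2 waits on its own release at day 3, so it starts at day 3 and finishes at 3 + 1 = day 4.
After its own release at day 1, task 1 can start at day 1 and finishes at day 3.
Task 5 has to wait for task 1 (finishes day 3); task 6 (finishes day 10). The latest of these is day 10, so task 5 runs day 10 to 10 + 1 = day 11.
Task 3 has to wait for task 1 (finishes day 3); task 6 (finishes day 10, plus 1-day gap → day 11); task 2 (finishes day 4, plus 2-day gap → day 6). The latest of these is day 11, so task 3 runs day 11 to 11 + 5 = day 16.
Task 4 needs all of task 3 (finishes day 16); task 1 (finishes day 3, plus 1-day gap → day 4). That puts its earliest start at day 16; it finishes at 16 + 6 = day 22.
All tasks are finished once the last one completes. Finish times: Task 1 at 3, Task 2 at 4, Task 3 at 16, Task 4 at 22, Task 5 at 11, Task 6 at 10. The latest is day 22.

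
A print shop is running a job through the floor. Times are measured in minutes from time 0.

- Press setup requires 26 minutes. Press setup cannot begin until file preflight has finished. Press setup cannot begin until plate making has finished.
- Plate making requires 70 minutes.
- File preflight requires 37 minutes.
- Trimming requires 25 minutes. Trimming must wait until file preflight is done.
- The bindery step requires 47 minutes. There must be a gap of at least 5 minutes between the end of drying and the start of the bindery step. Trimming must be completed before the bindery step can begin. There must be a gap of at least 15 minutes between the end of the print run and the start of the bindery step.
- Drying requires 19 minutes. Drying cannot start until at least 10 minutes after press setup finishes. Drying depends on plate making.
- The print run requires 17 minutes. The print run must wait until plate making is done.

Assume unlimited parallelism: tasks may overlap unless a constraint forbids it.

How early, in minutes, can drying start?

Plate making has no prerequisites, so it starts at minute 0 and finishes at minute 70.
File preflight has no prerequisites, so it starts at minute 0 and finishes at minute 37.
Press setup has to wait for file preflight (finishes minute 37); plate making (finishes minute 70). The latest of these is minute 70, so press setup runs minute 70 to 70 + 26 = minute 96.
Drying waits on press setup (finishes minute 96, plus 10-minute gap → minute 106); plate making (finishes minute 70). The latest of these is minute 106, which is the earliest drying can start.

106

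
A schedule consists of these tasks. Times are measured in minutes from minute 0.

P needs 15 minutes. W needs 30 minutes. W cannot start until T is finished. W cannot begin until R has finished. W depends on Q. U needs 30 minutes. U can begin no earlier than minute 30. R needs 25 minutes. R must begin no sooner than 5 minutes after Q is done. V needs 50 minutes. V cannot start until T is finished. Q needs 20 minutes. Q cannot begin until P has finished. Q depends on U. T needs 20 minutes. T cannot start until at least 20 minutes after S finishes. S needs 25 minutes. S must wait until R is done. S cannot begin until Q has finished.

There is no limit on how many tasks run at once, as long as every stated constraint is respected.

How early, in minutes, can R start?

After its own release at minute 30, U can start at minute 30 and finishes at minute 60.
Nothing blocks P, so it runs from minute 0 to minute 15.
Q needs all of P (finishes minute 15); U (finishes minute 60). That puts its earliest start at minute 60; it finishes at 60 + 20 = minute 80.
R waits on Q (finishes minute 80, plus 5-minute gap → minute 85), so the earliest it can start is minute 85.

85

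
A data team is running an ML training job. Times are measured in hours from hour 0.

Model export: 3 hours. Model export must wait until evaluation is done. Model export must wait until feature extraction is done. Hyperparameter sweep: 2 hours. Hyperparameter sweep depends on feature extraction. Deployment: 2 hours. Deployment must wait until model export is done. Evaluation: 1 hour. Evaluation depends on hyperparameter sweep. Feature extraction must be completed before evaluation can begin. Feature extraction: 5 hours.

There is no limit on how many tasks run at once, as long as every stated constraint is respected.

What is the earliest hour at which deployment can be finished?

13

Feature extraction has no prerequisites, so it starts at hour 0 and finishes at hour 5.
Hyperparameter sweep waits on feature extraction (finishes hour 5), so it starts at hour 5 and finishes at 5 + 2 = hour 7.
Evaluation has to wait for hyperparameter sweep (finishes hour 7); feature extraction (finishes hour 5). The latest of these is hour 7, so evaluation runs hour 7 to 7 + 1 = hour 8.
For model export: evaluation (finishes hour 8); feature extraction (finishes hour 5). Taking the maximum gives a start of hour 8, and it finishes at 8 + 3 = hour 11.
After model export (finishes hour 11), deployment can start at hour 11 and finishes at hour 13.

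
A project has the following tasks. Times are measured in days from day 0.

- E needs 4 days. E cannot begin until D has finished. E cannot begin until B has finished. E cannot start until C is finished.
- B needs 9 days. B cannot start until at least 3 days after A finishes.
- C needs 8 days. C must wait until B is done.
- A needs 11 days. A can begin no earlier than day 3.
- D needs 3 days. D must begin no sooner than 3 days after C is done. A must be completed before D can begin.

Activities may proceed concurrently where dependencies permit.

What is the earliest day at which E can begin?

40

A waits on its own release at day 3, so it starts at day 3 and finishes at 3 + 11 = day 14.
B waits on A (finishes day 14, plus 3-day gap → day 17), so it starts at day 17 and finishes at 17 + 9 = day 26.
After B (finishes day 26), C can start at day 26 and finishes at day 34.
For D: C (finishes day 34, plus 3-day gap → day 37); A (finishes day 14). Taking the maximum gives a start of day 37, and it finishes at 37 + 3 = day 40.
E waits on D (finishes day 40); B (finishes day 26); C (finishes day 34). The latest of these is day 40, which is the earliest E can start.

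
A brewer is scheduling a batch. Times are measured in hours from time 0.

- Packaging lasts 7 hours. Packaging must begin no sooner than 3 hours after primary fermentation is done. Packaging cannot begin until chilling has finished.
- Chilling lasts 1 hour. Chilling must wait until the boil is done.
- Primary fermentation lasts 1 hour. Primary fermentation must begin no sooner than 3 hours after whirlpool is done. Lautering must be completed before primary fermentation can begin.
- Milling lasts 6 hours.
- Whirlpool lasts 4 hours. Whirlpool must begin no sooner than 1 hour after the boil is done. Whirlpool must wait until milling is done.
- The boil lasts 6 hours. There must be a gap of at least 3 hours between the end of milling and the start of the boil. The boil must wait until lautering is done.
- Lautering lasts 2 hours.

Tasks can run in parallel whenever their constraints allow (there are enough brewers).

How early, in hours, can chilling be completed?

Lautering has no prerequisites, so it starts at hour 0 and finishes at hour 2.
Nothing blocks milling, so it runs from hour 0 to hour 6.
The boil cannot start until milling (finishes hour 6, plus 3-hour gap → hour 9); lautering (finishes hour 2). The controlling bound is hour 9, so the boil finishes at 9 + 6 = hour 15.
Chilling waits on the boil (finishes hour 15), so it starts at hour 15 and finishes at 15 + 1 = hour 16.

16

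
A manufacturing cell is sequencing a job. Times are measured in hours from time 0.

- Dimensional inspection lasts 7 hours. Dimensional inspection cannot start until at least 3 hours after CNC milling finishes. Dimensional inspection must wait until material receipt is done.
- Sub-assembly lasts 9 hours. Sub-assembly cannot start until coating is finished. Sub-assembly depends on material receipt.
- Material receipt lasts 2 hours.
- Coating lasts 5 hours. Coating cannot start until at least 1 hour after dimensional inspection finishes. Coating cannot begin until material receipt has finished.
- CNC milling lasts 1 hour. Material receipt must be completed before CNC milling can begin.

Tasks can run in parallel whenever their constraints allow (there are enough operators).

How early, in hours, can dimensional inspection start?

Material receipt has no prerequisites, so it starts at hour 0 and finishes at hour 2.
CNC milling waits on material receipt (finishes hour 2), so it starts at hour 2 and finishes at 2 + 1 = hour 3.
Dimensional inspection waits on CNC milling (finishes hour 3, plus 3-hour gap → hour 6); material receipt (finishes hour 2). The latest of these is hour 6, which is the earliest dimensional inspection can start.

6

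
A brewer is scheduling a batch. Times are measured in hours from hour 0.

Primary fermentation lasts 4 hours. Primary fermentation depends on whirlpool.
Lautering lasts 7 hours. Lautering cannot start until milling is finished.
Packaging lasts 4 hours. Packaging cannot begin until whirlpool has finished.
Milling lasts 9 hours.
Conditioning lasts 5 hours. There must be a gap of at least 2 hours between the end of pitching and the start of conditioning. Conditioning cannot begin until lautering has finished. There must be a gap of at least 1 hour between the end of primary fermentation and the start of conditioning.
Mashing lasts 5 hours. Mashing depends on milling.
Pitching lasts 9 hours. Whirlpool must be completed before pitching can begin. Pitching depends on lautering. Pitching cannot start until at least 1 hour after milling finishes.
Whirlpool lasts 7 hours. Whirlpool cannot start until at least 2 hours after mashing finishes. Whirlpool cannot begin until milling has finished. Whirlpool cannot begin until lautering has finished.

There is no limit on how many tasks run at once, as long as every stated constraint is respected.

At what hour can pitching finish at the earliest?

Milling has no prerequisites, so it starts at hour 0 and finishes at hour 9.
After milling (finishes hour 9), lautering can start at hour 9 and finishes at hour 16.
Mashing cannot begin until milling (finishes hour 9). It runs from hour 9 to 9 + 5 = hour 14.
Whirlpool cannot start until mashing (finishes hour 14, plus 2-hour gap → hour 16); milling (finishes hour 9); lautering (finishes hour 16). The controlling bound is hour 16, so whirlpool finishes at 16 + 7 = hour 23.
Pitching needs all of whirlpool (finishes hour 23); lautering (finishes hour 16); milling (finishes hour 9, plus 1-hour gap → hour 10). That puts its earliest start at hour 23; it finishes at 23 + 9 = hour 32.

32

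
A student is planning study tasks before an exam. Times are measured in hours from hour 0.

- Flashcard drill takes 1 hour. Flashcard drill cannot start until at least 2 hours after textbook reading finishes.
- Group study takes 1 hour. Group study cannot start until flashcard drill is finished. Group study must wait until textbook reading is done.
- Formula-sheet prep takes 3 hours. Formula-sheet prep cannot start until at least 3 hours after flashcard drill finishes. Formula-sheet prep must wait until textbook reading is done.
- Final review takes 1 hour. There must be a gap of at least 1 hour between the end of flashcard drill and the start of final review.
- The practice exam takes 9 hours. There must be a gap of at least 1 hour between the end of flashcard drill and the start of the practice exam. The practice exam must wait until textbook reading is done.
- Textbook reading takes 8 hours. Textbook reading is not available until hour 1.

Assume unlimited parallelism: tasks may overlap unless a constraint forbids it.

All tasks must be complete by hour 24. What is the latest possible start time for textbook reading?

To finish by hour 24, the practice exam (duration 9) must start no later than hour 15.
Group study must finish by hour 24; it takes 1 hour, so it must start by 24 − 1 = hour 23.
Formula-sheet prep must finish by hour 24; it takes 3 hours, so it must start by 24 − 3 = hour 21.
Final review must finish by hour 24; it takes 1 hour, so it must start by 24 − 1 = hour 23.
Flashcard drill must finish in time for the practice exam (must start by hour 15, minus 1-hour gap → hour 14); group study (must start by hour 23); formula-sheet prep (must start by hour 21, minus 3-hour gap → hour 18); final review (must start by hour 23, minus 1-hour gap → hour 22). The tightest is hour 14, so flashcard drill must start by 14 − 1 = hour 13.
Textbook reading must finish in time for flashcard drill (must start by hour 13, minus 2-hour gap → hour 11); the practice exam (must start by hour 15); group study (must start by hour 23); formula-sheet prep (must start by hour 21). The tightest is hour 11, so textbook reading must start by 11 − 8 = hour 3.

3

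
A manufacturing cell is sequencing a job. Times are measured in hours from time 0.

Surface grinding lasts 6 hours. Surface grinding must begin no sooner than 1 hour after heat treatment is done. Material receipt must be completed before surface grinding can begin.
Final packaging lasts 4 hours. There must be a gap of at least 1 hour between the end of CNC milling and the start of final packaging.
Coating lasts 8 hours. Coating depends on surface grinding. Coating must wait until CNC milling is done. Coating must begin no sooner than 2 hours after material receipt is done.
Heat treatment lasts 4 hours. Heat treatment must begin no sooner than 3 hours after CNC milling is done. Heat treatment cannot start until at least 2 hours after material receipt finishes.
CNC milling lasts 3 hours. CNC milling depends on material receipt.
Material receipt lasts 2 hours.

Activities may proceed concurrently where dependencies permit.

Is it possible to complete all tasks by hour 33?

Yes

Material receipt can start immediately at hour 0; it finishes at hour 2.
After material receipt (finishes hour 2), CNC milling can start at hour 2 and finishes at hour 5.
Final packaging cannot begin until CNC milling (finishes hour 5, plus 1-hour gap → hour 6). It runs from hour 6 to 6 + 4 = hour 10.
Heat treatment cannot start until CNC milling (finishes hour 5, plus 3-hour gap → hour 8); material receipt (finishes hour 2, plus 2-hour gap → hour 4). The controlling bound is hour 8, so heat treatment finishes at 8 + 4 = hour 12.
For surface grinding: heat treatment (finishes hour 12, plus 1-hour gap → hour 13); material receipt (finishes hour 2). Taking the maximum gives a start of hour 13, and it finishes at 13 + 6 = hour 19.
Coating needs all of surface grinding (finishes hour 19); CNC milling (finishes hour 5); material receipt (finishes hour 2, plus 2-hour gap → hour 4). That puts its earliest start at hour 19; it finishes at 19 + 8 = hour 27.
Every task is finished by hour 27, which is no later than the deadline of 33, so the schedule is feasible.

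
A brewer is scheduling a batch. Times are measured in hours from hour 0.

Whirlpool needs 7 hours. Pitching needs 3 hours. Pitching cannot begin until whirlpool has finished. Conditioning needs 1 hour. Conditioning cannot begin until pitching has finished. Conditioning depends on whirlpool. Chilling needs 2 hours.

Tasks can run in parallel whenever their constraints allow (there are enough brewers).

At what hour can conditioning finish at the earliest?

11

Whirlpool can start immediately at hour 0; it finishes at hour 7.
Pitching waits on whirlpool (finishes hour 7), so it starts at hour 7 and finishes at 7 + 3 = hour 10.
Conditioning needs all of pitching (finishes hour 10); whirlpool (finishes hour 7). That puts its earliest start at hour 10; it finishes at 10 + 1 = hour 11.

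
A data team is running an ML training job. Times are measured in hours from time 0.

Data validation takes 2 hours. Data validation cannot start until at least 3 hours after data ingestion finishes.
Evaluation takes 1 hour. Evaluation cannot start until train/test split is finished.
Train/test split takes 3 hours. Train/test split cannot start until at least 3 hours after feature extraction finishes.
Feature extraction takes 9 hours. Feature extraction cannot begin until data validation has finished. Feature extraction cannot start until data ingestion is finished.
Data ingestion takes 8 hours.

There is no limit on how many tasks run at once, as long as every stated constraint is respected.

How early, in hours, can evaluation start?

Data ingestion has no prerequisites, so it starts at hour 0 and finishes at hour 8.
Data validation waits on data ingestion (finishes hour 8, plus 3-hour gap → hour 11), so it starts at hour 11 and finishes at 11 + 2 = hour 13.
Feature extraction needs all of data validation (finishes hour 13); data ingestion (finishes hour 8). That puts its earliest start at hour 13; it finishes at 13 + 9 = hour 22.
After feature extraction (finishes hour 22, plus 3-hour gap → hour 25), train/test split can start at hour 25 and finishes at hour 28.
Evaluation waits on train/test split (finishes hour 28), so the earliest it can start is hour 28.

28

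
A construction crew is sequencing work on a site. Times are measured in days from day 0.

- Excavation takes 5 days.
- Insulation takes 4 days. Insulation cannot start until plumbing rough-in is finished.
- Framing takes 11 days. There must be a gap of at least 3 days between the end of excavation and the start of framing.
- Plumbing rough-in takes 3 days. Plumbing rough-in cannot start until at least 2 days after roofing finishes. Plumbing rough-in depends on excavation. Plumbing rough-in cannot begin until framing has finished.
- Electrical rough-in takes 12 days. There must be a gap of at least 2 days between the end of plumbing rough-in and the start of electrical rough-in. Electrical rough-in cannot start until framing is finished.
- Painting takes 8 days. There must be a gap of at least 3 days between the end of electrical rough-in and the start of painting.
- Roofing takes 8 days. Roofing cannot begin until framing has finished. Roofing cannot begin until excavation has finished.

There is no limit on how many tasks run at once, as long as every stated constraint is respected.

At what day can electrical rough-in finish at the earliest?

46

Excavation can start immediately at day 0; it finishes at day 5.
Framing waits on excavation (finishes day 5, plus 3-day gap → day 8), so it starts at day 8 and finishes at 8 + 11 = day 19.
Roofing needs all of framing (finishes day 19); excavation (finishes day 5). That puts its earliest start at day 19; it finishes at 19 + 8 = day 27.
Plumbing rough-in has to wait for roofing (finishes day 27, plus 2-day gap → day 29); excavation (finishes day 5); framing (finishes day 19). The latest of these is day 29, so plumbing rough-in runs day 29 to 29 + 3 = day 32.
Electrical rough-in has to wait for plumbing rough-in (finishes day 32, plus 2-day gap → day 34); framing (finishes day 19). The latest of these is day 34, so electrical rough-in runs day 34 to 34 + 12 = day 46.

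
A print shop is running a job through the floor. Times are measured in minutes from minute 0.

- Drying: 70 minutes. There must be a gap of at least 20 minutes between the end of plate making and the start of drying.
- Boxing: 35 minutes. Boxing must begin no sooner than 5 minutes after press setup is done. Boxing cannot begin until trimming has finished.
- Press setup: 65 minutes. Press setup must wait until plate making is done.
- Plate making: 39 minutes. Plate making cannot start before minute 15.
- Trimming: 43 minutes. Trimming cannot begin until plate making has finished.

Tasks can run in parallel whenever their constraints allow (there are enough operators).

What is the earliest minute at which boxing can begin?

After its own release at minute 15, plate making can start at minute 15 and finishes at minute 54.
Trimming waits on plate making (finishes minute 54), so it starts at minute 54 and finishes at 54 + 43 = minute 97.
Press setup waits on plate making (finishes minute 54), so it starts at minute 54 and finishes at 54 + 65 = minute 119.
Boxing waits on press setup (finishes minute 119, plus 5-minute gap → minute 124); trimming (finishes minute 97). The latest of these is minute 124, which is the earliest boxing can start.

124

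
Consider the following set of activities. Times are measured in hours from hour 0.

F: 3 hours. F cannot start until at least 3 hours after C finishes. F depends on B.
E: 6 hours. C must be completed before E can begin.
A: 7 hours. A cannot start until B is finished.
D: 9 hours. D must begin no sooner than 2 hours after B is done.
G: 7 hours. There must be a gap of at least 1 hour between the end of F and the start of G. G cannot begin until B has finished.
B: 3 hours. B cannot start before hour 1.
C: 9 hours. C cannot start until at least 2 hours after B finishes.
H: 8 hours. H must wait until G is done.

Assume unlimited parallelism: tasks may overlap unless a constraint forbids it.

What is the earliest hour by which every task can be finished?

B waits on its own release at hour 1, so it starts at hour 1 and finishes at 1 + 3 = hour 4.
D cannot begin until B (finishes hour 4, plus 2-hour gap → hour 6). It runs from hour 6 to 6 + 9 = hour 15.
C waits on B (finishes hour 4, plus 2-hour gap → hour 6), so it starts at hour 6 and finishes at 6 + 9 = hour 15.
For F: C (finishes hour 15, plus 3-hour gap → hour 18); B (finishes hour 4). Taking the maximum gives a start of hour 18, and it finishes at 18 + 3 = hour 21.
G needs all of F (finishes hour 21, plus 1-hour gap → hour 22); B (finishes hour 4). That puts its earliest start at hour 22; it finishes at 22 + 7 = hour 29.
After G (finishes hour 29), H can start at hour 29 and finishes at hour 37.
After C (finishes hour 15), E can start at hour 15 and finishes at hour 21.
After B (finishes hour 4), A can start at hour 4 and finishes at hour 11.
All tasks are finished once the last one completes. Finish times: A at 11, B at 4, C at 15, D at 15, E at 21, F at 21, G at 29, H at 37. The latest is hour 37.

37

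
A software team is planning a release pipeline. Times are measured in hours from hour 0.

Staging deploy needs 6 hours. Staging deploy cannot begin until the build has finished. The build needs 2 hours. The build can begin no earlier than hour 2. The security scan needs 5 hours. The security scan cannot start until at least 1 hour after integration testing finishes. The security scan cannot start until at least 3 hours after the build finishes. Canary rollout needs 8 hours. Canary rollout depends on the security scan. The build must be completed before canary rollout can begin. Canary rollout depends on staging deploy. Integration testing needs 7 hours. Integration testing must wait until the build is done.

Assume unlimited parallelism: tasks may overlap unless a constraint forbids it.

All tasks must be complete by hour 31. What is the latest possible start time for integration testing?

10

Nothing follows canary rollout; the deadline of hour 31 is its only limit. It must start by 31 − 8 = hour 23.
The security scan must finish before canary rollout (must start by hour 23). With a 5-hour duration, the security scan must start by 23 − 5 = hour 18.
Integration testing has to be done before the security scan (must start by hour 18, minus 1-hour gap → hour 17). That means finishing by hour 17, i.e. starting by 17 − 7 = hour 10.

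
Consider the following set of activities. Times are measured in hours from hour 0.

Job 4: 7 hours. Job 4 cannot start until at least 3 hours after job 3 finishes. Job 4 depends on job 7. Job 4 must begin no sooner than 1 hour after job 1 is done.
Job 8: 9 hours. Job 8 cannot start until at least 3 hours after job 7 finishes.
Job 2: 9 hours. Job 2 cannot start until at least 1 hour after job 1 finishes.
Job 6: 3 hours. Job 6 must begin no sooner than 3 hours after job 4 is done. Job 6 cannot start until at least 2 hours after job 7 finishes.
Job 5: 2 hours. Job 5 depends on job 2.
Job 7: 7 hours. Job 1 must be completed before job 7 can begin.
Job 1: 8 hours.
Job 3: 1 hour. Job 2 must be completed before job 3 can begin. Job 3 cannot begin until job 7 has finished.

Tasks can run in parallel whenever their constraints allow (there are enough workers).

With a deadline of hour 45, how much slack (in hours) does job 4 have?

Job 1 can start immediately at hour 0; it finishes at hour 8.
Job 7 cannot begin until job 1 (finishes hour 8). It runs from hour 8 to 8 + 7 = hour 15.
Job 2 cannot begin until job 1 (finishes hour 8, plus 1-hour gap → hour 9). It runs from hour 9 to 9 + 9 = hour 18.
Job 3 cannot start until job 2 (finishes hour 18); job 7 (finishes hour 15). The controlling bound is hour 18, so job 3 finishes at 18 + 1 = hour 19.
Job 4 has to wait for job 3 (finishes hour 19, plus 3-hour gap → hour 22); job 7 (finishes hour 15); job 1 (finishes hour 8, plus 1-hour gap → hour 9). The latest of these is hour 22, so job 4 runs hour 22 to 22 + 7 = hour 29.

Working backward from the deadline:
To finish by hour 45, job 6 (duration 3) must start no later than hour 42.
Job 4 must finish before job 6 (must start by hour 42, minus 3-hour gap → hour 39). With a 7-hour duration, job 4 must start by 39 − 7 = hour 32.
So job 4 can start as early as hour 22 and as late as hour 32, giving 32 − 22 = 10 hours of slack.

10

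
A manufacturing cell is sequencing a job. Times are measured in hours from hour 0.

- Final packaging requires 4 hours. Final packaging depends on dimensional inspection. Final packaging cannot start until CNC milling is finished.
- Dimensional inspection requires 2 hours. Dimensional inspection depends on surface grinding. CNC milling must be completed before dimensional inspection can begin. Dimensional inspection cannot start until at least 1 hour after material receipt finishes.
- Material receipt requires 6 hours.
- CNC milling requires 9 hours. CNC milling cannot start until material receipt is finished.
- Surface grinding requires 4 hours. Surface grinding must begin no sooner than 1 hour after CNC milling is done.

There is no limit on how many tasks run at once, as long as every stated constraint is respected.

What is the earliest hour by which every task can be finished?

Material receipt has no prerequisites, so it starts at hour 0 and finishes at hour 6.
CNC milling cannot begin until material receipt (finishes hour 6). It runs from hour 6 to 6 + 9 = hour 15.
Surface grinding cannot begin until CNC milling (finishes hour 15, plus 1-hour gap → hour 16). It runs from hour 16 to 16 + 4 = hour 20.
Dimensional inspection has to wait for surface grinding (finishes hour 20); CNC milling (finishes hour 15); material receipt (finishes hour 6, plus 1-hour gap → hour 7). The latest of these is hour 20, so dimensional inspection runs hour 20 to 20 + 2 = hour 22.
Final packaging cannot start until dimensional inspection (finishes hour 22); CNC milling (finishes hour 15). The controlling bound is hour 22, so final packaging finishes at 22 + 4 = hour 26.
All tasks are finished once the last one completes. Finish times: Material receipt at 6, CNC milling at 15, Surface grinding at 20, Dimensional inspection at 22, Final packaging at 26. The latest is hour 26.

26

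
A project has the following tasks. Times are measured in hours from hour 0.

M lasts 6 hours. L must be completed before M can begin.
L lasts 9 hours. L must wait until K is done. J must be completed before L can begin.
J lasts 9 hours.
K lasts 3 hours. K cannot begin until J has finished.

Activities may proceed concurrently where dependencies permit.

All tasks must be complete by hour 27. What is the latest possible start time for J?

0

M must finish by hour 27; it takes 6 hours, so it must start by 27 − 6 = hour 21.
L has to be done before M (must start by hour 21). That means finishing by hour 21, i.e. starting by 21 − 9 = hour 12.
K feeds into L (must start by hour 12); so K must finish by hour 12 and therefore start by hour 9.
J has several dependents: K (must start by hour 9); L (must start by hour 12). The earliest of those limits is hour 9, so J must start by 9 − 9 = hour 0.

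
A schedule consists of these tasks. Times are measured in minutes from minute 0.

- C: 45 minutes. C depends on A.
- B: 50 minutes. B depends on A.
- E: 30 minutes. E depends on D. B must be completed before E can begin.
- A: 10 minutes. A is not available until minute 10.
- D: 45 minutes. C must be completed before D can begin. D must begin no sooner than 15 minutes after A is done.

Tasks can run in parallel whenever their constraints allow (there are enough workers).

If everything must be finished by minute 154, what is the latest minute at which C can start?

Nothing follows E; the deadline of minute 154 is its only limit. It must start by 154 − 30 = minute 124.
D feeds into E (must start by minute 124); so D must finish by minute 124 and therefore start by minute 79.
C has to be done before D (must start by minute 79). That means finishing by minute 79, i.e. starting by 79 − 45 = minute 34.

34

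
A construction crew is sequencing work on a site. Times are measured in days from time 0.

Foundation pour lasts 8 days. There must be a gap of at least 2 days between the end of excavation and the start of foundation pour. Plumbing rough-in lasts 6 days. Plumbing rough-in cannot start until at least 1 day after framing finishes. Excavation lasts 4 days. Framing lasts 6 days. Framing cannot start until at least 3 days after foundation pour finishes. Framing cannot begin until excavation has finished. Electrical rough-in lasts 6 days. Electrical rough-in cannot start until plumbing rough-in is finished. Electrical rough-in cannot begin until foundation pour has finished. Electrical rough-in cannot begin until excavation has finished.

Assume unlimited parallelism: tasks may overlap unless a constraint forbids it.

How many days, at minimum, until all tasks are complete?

Excavation has no prerequisites, so it starts at day 0 and finishes at day 4.
Foundation pour waits on excavation (finishes day 4, plus 2-day gap → day 6), so it starts at day 6 and finishes at 6 + 8 = day 14.
Framing has to wait for foundation pour (finishes day 14, plus 3-day gap → day 17); excavation (finishes day 4). The latest of these is day 17, so framing runs day 17 to 17 + 6 = day 23.
Plumbing rough-in cannot begin until framing (finishes day 23, plus 1-day gap → day 24). It runs from day 24 to 24 + 6 = day 30.
Electrical rough-in needs all of plumbing rough-in (finishes day 30); foundation pour (finishes day 14); excavation (finishes day 4). That puts its earliest start at day 30; it finishes at 30 + 6 = day 36.
All tasks are finished once the last one completes. Finish times: Excavation at 4, Foundation pour at 14, Framing at 23, Plumbing rough-in at 30, Electrical rough-in at 36. The latest is day 36.

36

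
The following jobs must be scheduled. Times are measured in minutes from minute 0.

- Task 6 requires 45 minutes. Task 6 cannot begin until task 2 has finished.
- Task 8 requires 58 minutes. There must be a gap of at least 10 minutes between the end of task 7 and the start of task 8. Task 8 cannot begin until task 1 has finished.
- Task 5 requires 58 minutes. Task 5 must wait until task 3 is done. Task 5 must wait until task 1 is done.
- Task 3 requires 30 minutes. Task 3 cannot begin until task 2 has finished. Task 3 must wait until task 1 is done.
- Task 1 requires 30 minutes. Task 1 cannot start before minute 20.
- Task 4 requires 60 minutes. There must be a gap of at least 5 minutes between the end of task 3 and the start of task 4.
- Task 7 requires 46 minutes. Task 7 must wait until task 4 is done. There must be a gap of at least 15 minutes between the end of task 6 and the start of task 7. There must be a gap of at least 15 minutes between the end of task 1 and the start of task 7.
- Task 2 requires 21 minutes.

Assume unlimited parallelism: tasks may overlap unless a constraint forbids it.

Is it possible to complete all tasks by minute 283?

Yes

Task 2 can start immediately at minute 0; it finishes at minute 21.
Task 6 cannot begin until task 2 (finishes minute 21). It runs from minute 21 to 21 + 45 = minute 66.
Task 1 cannot begin until its own release at minute 20. It runs from minute 20 to 20 + 30 = minute 50.
For task 3: task 2 (finishes minute 21); task 1 (finishes minute 50). Taking the maximum gives a start of minute 50, and it finishes at 50 + 30 = minute 80.
Task 5 has to wait for task 3 (finishes minute 80); task 1 (finishes minute 50). The latest of these is minute 80, so task 5 runs minute 80 to 80 + 58 = minute 138.
After task 3 (finishes minute 80, plus 5-minute gap → minute 85), task 4 can start at minute 85 and finishes at minute 145.
For task 7: task 4 (finishes minute 145); task 6 (finishes minute 66, plus 15-minute gap → minute 81); task 1 (finishes minute 50, plus 15-minute gap → minute 65). Taking the maximum gives a start of minute 145, and it finishes at 145 + 46 = minute 191.
Task 8 has to wait for task 7 (finishes minute 191, plus 10-minute gap → minute 201); task 1 (finishes minute 50). The latest of these is minute 201, so task 8 runs minute 201 to 201 + 58 = minute 259.
Every task is finished by minute 259, which is no later than the deadline of 283, so the schedule is feasible.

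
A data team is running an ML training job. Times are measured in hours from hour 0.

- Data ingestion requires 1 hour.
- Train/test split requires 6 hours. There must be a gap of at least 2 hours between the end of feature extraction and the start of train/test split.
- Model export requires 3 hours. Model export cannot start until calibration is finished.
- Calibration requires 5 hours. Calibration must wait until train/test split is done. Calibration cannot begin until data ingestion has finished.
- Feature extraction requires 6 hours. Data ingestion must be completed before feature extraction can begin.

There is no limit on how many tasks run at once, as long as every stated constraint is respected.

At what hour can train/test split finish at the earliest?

15

Data ingestion can start immediately at hour 0; it finishes at hour 1.
Feature extraction cannot begin until data ingestion (finishes hour 1). It runs from hour 1 to 1 + 6 = hour 7.
After feature extraction (finishes hour 7, plus 2-hour gap → hour 9), train/test split can start at hour 9 and finishes at hour 15.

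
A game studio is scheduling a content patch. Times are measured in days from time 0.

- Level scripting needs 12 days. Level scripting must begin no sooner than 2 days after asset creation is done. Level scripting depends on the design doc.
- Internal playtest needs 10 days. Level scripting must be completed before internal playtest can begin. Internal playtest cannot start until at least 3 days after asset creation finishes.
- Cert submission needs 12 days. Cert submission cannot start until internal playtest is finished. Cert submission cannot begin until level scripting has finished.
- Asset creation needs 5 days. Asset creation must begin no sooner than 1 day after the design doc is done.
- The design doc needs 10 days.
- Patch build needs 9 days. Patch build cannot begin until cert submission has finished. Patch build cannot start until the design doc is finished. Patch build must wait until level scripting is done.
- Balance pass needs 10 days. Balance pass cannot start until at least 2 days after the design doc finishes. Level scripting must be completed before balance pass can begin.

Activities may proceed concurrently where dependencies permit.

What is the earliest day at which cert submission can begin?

The design doc can start immediately at day 0; it finishes at day 10.
After the design doc (finishes day 10, plus 1-day gap → day 11), asset creation can start at day 11 and finishes at day 16.
Level scripting needs all of asset creation (finishes day 16, plus 2-day gap → day 18); the design doc (finishes day 10). That puts its earliest start at day 18; it finishes at 18 + 12 = day 30.
Internal playtest needs all of level scripting (finishes day 30); asset creation (finishes day 16, plus 3-day gap → day 19). That puts its earliest start at day 30; it finishes at 30 + 10 = day 40.
Cert submission waits on internal playtest (finishes day 40); level scripting (finishes day 30). The latest of these is day 40, which is the earliest cert submission can start.

40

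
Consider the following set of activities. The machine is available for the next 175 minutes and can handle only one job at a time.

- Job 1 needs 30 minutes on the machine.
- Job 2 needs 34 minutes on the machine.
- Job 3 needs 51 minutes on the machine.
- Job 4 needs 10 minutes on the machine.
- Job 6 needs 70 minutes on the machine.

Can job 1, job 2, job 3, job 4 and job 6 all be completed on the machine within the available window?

No

Running back to back, the jobs need 30 + 34 + 51 + 10 + 70 = 195 minutes on the machine.
Since 195 > 175, they cannot all fit.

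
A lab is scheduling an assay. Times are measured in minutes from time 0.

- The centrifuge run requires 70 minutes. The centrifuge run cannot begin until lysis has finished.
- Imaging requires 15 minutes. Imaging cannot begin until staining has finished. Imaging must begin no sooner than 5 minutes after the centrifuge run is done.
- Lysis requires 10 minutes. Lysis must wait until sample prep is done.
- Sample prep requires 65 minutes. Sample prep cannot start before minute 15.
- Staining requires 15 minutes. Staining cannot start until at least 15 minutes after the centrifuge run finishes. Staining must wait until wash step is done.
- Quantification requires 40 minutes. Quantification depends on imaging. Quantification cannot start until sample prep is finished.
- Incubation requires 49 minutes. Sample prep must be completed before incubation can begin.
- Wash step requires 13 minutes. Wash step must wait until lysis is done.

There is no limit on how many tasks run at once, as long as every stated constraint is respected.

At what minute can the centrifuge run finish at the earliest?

160

After its own release at minute 15, sample prep can start at minute 15 and finishes at minute 80.
Lysis waits on sample prep (finishes minute 80), so it starts at minute 80 and finishes at 80 + 10 = minute 90.
The centrifuge run cannot begin until lysis (finishes minute 90). It runs from minute 90 to 90 + 70 = minute 160.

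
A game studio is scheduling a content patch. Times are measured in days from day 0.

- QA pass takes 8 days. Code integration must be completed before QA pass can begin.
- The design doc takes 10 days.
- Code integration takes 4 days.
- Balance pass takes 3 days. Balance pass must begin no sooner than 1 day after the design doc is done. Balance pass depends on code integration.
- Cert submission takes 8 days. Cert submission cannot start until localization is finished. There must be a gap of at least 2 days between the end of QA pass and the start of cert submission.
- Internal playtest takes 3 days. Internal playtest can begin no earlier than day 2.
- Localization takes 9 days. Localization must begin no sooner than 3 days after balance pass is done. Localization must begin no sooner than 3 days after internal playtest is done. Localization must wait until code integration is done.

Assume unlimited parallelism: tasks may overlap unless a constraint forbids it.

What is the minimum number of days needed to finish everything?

34

Internal playtest waits on its own release at day 2, so it starts at day 2 and finishes at 2 + 3 = day 5.
Code integration has no prerequisites, so it starts at day 0 and finishes at day 4.
QA pass waits on code integration (finishes day 4), so it starts at day 4 and finishes at 4 + 8 = day 12.
The design doc can start immediately at day 0; it finishes at day 10.
Balance pass has to wait for the design doc (finishes day 10, plus 1-day gap → day 11); code integration (finishes day 4). The latest of these is day 11, so balance pass runs day 11 to 11 + 3 = day 14.
Localization cannot start until balance pass (finishes day 14, plus 3-day gap → day 17); internal playtest (finishes day 5, plus 3-day gap → day 8); code integration (finishes day 4). The controlling bound is day 17, so localization finishes at 17 + 9 = day 26.
Cert submission cannot start until localization (finishes day 26); QA pass (finishes day 12, plus 2-day gap → day 14). The controlling bound is day 26, so cert submission finishes at 26 + 8 = day 34.
All tasks are finished once the last one completes. Finish times: The design doc at 10, Code integration at 4, Internal playtest at 5, Balance pass at 14, Localization at 26, QA pass at 12, Cert submission at 34. The latest is day 34.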